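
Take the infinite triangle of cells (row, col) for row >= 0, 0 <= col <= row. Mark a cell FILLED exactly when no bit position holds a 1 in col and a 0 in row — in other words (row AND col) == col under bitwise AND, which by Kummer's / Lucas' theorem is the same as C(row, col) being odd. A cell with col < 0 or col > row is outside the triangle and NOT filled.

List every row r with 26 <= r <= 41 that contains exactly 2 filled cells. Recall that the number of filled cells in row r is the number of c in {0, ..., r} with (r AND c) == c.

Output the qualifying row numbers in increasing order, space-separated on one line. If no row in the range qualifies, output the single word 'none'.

Row r has 2^popcount(r) filled cells, so we need popcount(r) = log2(2) = 1.
Scan r = 26..41 and keep those with exactly 1 one-bits:
r=26=11010 popcount=3 -> skip
r=27=11011 popcount=4 -> skip
r=28=11100 popcount=3 -> skip
r=29=11101 popcount=4 -> skip
r=30=11110 popcount=4 -> skip
r=31=11111 popcount=5 -> skip
r=32=100000 popcount=1 -> KEEP
r=33=100001 popcount=2 -> skip
r=34=100010 popcount=2 -> skip
r=35=100011 popcount=3 -> skip
r=36=100100 popcount=2 -> skip
r=37=100101 popcount=3 -> skip
r=38=100110 popcount=3 -> skip
r=39=100111 popcount=4 -> skip
r=40=101000 popcount=2 -> skip
r=41=101001 popcount=3 -> skip
Kept rows: 32

Answer: 32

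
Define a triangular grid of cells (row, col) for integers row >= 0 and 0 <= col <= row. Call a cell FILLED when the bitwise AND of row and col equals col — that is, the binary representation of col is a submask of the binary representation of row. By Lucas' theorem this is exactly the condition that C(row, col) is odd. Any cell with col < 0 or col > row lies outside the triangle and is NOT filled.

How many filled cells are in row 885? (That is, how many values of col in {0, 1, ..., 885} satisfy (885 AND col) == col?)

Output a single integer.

885 in binary = 1101110101
popcount(885) = number of 1-bits in 1101110101 = 7
A col c satisfies (885 AND c) == c iff every set bit of c is also set in 885; each of the 7 set bits of 885 can independently be on or off in c.
count = 2^7 = 128

Answer: 128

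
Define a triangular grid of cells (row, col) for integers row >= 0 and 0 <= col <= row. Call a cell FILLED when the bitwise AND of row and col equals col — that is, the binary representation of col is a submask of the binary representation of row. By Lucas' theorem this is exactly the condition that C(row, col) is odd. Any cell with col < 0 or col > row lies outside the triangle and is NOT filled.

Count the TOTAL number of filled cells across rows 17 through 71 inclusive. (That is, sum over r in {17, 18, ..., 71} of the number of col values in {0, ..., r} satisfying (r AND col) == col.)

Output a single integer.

r17=10001 pc2: +4 =4
r18=10010 pc2: +4 =8
r19=10011 pc3: +8 =16
r20=10100 pc2: +4 =20
r21=10101 pc3: +8 =28
r22=10110 pc3: +8 =36
r23=10111 pc4: +16 =52
r24=11000 pc2: +4 =56
r25=11001 pc3: +8 =64
r26=11010 pc3: +8 =72
r27=11011 pc4: +16 =88
r28=11100 pc3: +8 =96
r29=11101 pc4: +16 =112
r30=11110 pc4: +16 =128
r31=11111 pc5: +32 =160
r32=100000 pc1: +2 =162
r33=100001 pc2: +4 =166
r34=100010 pc2: +4 =170
r35=100011 pc3: +8 =178
r36=100100 pc2: +4 =182
r37=100101 pc3: +8 =190
r38=100110 pc3: +8 =198
r39=100111 pc4: +16 =214
r40=101000 pc2: +4 =218
r41=101001 pc3: +8 =226
r42=101010 pc3: +8 =234
r43=101011 pc4: +16 =250
r44=101100 pc3: +8 =258
r45=101101 pc4: +16 =274
r46=101110 pc4: +16 =290
r47=101111 pc5: +32 =322
r48=110000 pc2: +4 =326
r49=110001 pc3: +8 =334
r50=110010 pc3: +8 =342
r51=110011 pc4: +16 =358
r52=110100 pc3: +8 =366
r53=110101 pc4: +16 =382
r54=110110 pc4: +16 =398
r55=110111 pc5: +32 =430
r56=111000 pc3: +8 =438
r57=111001 pc4: +16 =454
r58=111010 pc4: +16 =470
r59=111011 pc5: +32 =502
r60=111100 pc4: +16 =518
r61=111101 pc5: +32 =550
r62=111110 pc5: +32 =582
r63=111111 pc6: +64 =646
r64=1000000 pc1: +2 =648
r65=1000001 pc2: +4 =652
r66=1000010 pc2: +4 =656
r67=1000011 pc3: +8 =664
r68=1000100 pc2: +4 =668
r69=1000101 pc3: +8 =676
r70=1000110 pc3: +8 =684
r71=1000111 pc4: +16 =700

Answer: 700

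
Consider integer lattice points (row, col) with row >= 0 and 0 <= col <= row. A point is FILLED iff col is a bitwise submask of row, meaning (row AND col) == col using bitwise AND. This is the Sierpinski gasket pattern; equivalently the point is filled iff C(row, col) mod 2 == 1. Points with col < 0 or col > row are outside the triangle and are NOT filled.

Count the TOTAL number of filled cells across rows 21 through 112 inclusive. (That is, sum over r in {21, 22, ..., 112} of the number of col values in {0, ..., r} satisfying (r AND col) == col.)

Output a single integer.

Answer: 1444

Derivation:
r21=10101 pc3: +8 =8
r22=10110 pc3: +8 =16
r23=10111 pc4: +16 =32
r24=11000 pc2: +4 =36
r25=11001 pc3: +8 =44
r26=11010 pc3: +8 =52
r27=11011 pc4: +16 =68
r28=11100 pc3: +8 =76
r29=11101 pc4: +16 =92
r30=11110 pc4: +16 =108
r31=11111 pc5: +32 =140
r32=100000 pc1: +2 =142
r33=100001 pc2: +4 =146
r34=100010 pc2: +4 =150
r35=100011 pc3: +8 =158
r36=100100 pc2: +4 =162
r37=100101 pc3: +8 =170
r38=100110 pc3: +8 =178
r39=100111 pc4: +16 =194
r40=101000 pc2: +4 =198
r41=101001 pc3: +8 =206
r42=101010 pc3: +8 =214
r43=101011 pc4: +16 =230
r44=101100 pc3: +8 =238
r45=101101 pc4: +16 =254
r46=101110 pc4: +16 =270
r47=101111 pc5: +32 =302
r48=110000 pc2: +4 =306
r49=110001 pc3: +8 =314
r50=110010 pc3: +8 =322
r51=110011 pc4: +16 =338
r52=110100 pc3: +8 =346
r53=110101 pc4: +16 =362
r54=110110 pc4: +16 =378
r55=110111 pc5: +32 =410
r56=111000 pc3: +8 =418
r57=111001 pc4: +16 =434
r58=111010 pc4: +16 =450
r59=111011 pc5: +32 =482
r60=111100 pc4: +16 =498
r61=111101 pc5: +32 =530
r62=111110 pc5: +32 =562
r63=111111 pc6: +64 =626
r64=1000000 pc1: +2 =628
r65=1000001 pc2: +4 =632
r66=1000010 pc2: +4 =636
r67=1000011 pc3: +8 =644
r68=1000100 pc2: +4 =648
r69=1000101 pc3: +8 =656
r70=1000110 pc3: +8 =664
r71=1000111 pc4: +16 =680
r72=1001000 pc2: +4 =684
r73=1001001 pc3: +8 =692
r74=1001010 pc3: +8 =700
r75=1001011 pc4: +16 =716
r76=1001100 pc3: +8 =724
r77=1001101 pc4: +16 =740
r78=1001110 pc4: +16 =756
r79=1001111 pc5: +32 =788
r80=1010000 pc2: +4 =792
r81=1010001 pc3: +8 =800
r82=1010010 pc3: +8 =808
r83=1010011 pc4: +16 =824
r84=1010100 pc3: +8 =832
r85=1010101 pc4: +16 =848
r86=1010110 pc4: +16 =864
r87=1010111 pc5: +32 =896
r88=1011000 pc3: +8 =904
r89=1011001 pc4: +16 =920
r90=1011010 pc4: +16 =936
r91=1011011 pc5: +32 =968
r92=1011100 pc4: +16 =984
r93=1011101 pc5: +32 =1016
r94=1011110 pc5: +32 =1048
r95=1011111 pc6: +64 =1112
r96=1100000 pc2: +4 =1116
r97=1100001 pc3: +8 =1124
r98=1100010 pc3: +8 =1132
r99=1100011 pc4: +16 =1148
r100=1100100 pc3: +8 =1156
r101=1100101 pc4: +16 =1172
r102=1100110 pc4: +16 =1188
r103=1100111 pc5: +32 =1220
r104=1101000 pc3: +8 =1228
r105=1101001 pc4: +16 =1244
r106=1101010 pc4: +16 =1260
r107=1101011 pc5: +32 =1292
r108=1101100 pc4: +16 =1308
r109=1101101 pc5: +32 =1340
r110=1101110 pc5: +32 =1372
r111=1101111 pc6: +64 =1436
r112=1110000 pc3: +8 =1444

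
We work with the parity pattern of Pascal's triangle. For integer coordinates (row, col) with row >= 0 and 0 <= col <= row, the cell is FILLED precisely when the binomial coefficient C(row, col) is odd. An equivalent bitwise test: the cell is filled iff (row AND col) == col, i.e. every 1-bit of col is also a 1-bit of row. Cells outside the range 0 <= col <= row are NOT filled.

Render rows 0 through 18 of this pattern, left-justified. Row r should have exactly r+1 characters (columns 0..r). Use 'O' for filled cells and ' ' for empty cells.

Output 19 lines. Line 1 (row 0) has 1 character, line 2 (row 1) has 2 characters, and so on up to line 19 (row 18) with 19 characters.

r0=0: O
r1=1: OO
r2=10: O O
r3=11: OOOO
r4=100: O   O
r5=101: OO  OO
r6=110: O O O O
r7=111: OOOOOOOO
r8=1000: O       O
r9=1001: OO      OO
r10=1010: O O     O O
r11=1011: OOOO    OOOO
r12=1100: O   O   O   O
r13=1101: OO  OO  OO  OO
r14=1110: O O O O O O O O
r15=1111: OOOOOOOOOOOOOOOO
r16=10000: O               O
r17=10001: OO              OO
r18=10010: O O             O O

Answer: O
OO
O O
OOOO
O   O
OO  OO
O O O O
OOOOOOOO
O       O
OO      OO
O O     O O
OOOO    OOOO
O   O   O   O
OO  OO  OO  OO
O O O O O O O O
OOOOOOOOOOOOOOOO
O               O
OO              OO
O O             O O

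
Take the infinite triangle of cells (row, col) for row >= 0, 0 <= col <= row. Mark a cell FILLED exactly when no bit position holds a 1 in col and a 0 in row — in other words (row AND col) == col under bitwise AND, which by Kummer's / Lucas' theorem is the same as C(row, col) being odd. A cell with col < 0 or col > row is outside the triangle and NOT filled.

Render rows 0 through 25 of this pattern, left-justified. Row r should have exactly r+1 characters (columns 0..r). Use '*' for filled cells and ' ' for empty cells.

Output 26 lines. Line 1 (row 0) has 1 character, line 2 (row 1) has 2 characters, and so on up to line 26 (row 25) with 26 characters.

Answer: *
**
* *
****
*   *
**  **
* * * *
********
*       *
**      **
* *     * *
****    ****
*   *   *   *
**  **  **  **
* * * * * * * *
****************
*               *
**              **
* *             * *
****            ****
*   *           *   *
**  **          **  **
* * * *         * * * *
********        ********
*       *       *       *
**      **      **      **

Derivation:
r0=0: *
r1=1: **
r2=10: * *
r3=11: ****
r4=100: *   *
r5=101: **  **
r6=110: * * * *
r7=111: ********
r8=1000: *       *
r9=1001: **      **
r10=1010: * *     * *
r11=1011: ****    ****
r12=1100: *   *   *   *
r13=1101: **  **  **  **
r14=1110: * * * * * * * *
r15=1111: ****************
r16=10000: *               *
r17=10001: **              **
r18=10010: * *             * *
r19=10011: ****            ****
r20=10100: *   *           *   *
r21=10101: **  **          **  **
r22=10110: * * * *         * * * *
r23=10111: ********        ********
r24=11000: *       *       *       *
r25=11001: **      **      **      **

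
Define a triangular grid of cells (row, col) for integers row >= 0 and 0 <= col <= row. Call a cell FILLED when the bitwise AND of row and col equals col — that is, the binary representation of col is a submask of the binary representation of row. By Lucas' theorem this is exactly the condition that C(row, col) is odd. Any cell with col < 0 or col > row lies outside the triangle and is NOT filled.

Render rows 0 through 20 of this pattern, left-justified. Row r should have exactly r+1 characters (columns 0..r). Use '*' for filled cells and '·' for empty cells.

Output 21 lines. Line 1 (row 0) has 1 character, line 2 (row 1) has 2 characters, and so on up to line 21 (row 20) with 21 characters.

r0=0: *
r1=1: **
r2=10: *·*
r3=11: ****
r4=100: *···*
r5=101: **··**
r6=110: *·*·*·*
r7=111: ********
r8=1000: *·······*
r9=1001: **······**
r10=1010: *·*·····*·*
r11=1011: ****····****
r12=1100: *···*···*···*
r13=1101: **··**··**··**
r14=1110: *·*·*·*·*·*·*·*
r15=1111: ****************
r16=10000: *···············*
r17=10001: **··············**
r18=10010: *·*·············*·*
r19=10011: ****············****
r20=10100: *···*···········*···*

Answer: *
**
*·*
****
*···*
**··**
*·*·*·*
********
*·······*
**······**
*·*·····*·*
****····****
*···*···*···*
**··**··**··**
*·*·*·*·*·*·*·*
****************
*···············*
**··············**
*·*·············*·*
****············****
*···*···········*···*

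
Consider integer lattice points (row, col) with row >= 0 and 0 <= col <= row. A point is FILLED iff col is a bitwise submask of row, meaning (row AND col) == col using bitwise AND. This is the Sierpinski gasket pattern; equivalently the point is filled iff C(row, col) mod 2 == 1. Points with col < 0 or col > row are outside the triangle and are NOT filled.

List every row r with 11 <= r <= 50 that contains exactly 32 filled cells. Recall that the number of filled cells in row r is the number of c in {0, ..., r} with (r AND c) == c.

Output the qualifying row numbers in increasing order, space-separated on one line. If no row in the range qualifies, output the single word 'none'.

Answer: 31 47

Derivation:
Row r has 2^popcount(r) filled cells, so we need popcount(r) = log2(32) = 5.
Scan r = 11..50 and keep those with exactly 5 one-bits:
r=11=1011 popcount=3 -> skip
r=12=1100 popcount=2 -> skip
r=13=1101 popcount=3 -> skip
r=14=1110 popcount=3 -> skip
r=15=1111 popcount=4 -> skip
r=16=10000 popcount=1 -> skip
r=17=10001 popcount=2 -> skip
r=18=10010 popcount=2 -> skip
r=19=10011 popcount=3 -> skip
r=20=10100 popcount=2 -> skip
r=21=10101 popcount=3 -> skip
r=22=10110 popcount=3 -> skip
r=23=10111 popcount=4 -> skip
r=24=11000 popcount=2 -> skip
r=25=11001 popcount=3 -> skip
r=26=11010 popcount=3 -> skip
r=27=11011 popcount=4 -> skip
r=28=11100 popcount=3 -> skip
r=29=11101 popcount=4 -> skip
r=30=11110 popcount=4 -> skip
r=31=11111 popcount=5 -> KEEP
r=32=100000 popcount=1 -> skip
r=33=100001 popcount=2 -> skip
r=34=100010 popcount=2 -> skip
r=35=100011 popcount=3 -> skip
r=36=100100 popcount=2 -> skip
r=37=100101 popcount=3 -> skip
r=38=100110 popcount=3 -> skip
r=39=100111 popcount=4 -> skip
r=40=101000 popcount=2 -> skip
r=41=101001 popcount=3 -> skip
r=42=101010 popcount=3 -> skip
r=43=101011 popcount=4 -> skip
r=44=101100 popcount=3 -> skip
r=45=101101 popcount=4 -> skip
r=46=101110 popcount=4 -> skip
r=47=101111 popcount=5 -> KEEP
r=48=110000 popcount=2 -> skip
r=49=110001 popcount=3 -> skip
r=50=110010 popcount=3 -> skip
Kept rows: 31 47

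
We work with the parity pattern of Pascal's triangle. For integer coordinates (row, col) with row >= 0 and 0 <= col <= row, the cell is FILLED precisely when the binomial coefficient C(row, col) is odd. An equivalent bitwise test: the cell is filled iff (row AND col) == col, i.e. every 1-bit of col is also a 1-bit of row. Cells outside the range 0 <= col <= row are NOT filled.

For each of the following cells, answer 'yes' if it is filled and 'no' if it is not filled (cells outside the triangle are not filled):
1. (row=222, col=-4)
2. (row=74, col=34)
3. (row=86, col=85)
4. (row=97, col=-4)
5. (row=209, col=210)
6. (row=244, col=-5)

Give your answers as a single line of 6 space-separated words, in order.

Answer: no no no no no no

Derivation:
(222,-4): col outside [0, 222] -> not filled
(74,34): row=0b1001010, col=0b100010, row AND col = 0b10 = 2; 2 != 34 -> empty
(86,85): row=0b1010110, col=0b1010101, row AND col = 0b1010100 = 84; 84 != 85 -> empty
(97,-4): col outside [0, 97] -> not filled
(209,210): col outside [0, 209] -> not filled
(244,-5): col outside [0, 244] -> not filled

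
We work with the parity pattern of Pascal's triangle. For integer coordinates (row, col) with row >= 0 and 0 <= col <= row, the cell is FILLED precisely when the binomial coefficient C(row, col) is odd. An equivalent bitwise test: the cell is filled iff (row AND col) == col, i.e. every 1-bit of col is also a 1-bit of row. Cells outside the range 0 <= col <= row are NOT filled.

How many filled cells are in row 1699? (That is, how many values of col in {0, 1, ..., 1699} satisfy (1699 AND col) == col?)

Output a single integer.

1699 in binary = 11010100011
popcount(1699) = number of 1-bits in 11010100011 = 6
A col c satisfies (1699 AND c) == c iff every set bit of c is also set in 1699; each of the 6 set bits of 1699 can independently be on or off in c.
count = 2^6 = 64

Answer: 64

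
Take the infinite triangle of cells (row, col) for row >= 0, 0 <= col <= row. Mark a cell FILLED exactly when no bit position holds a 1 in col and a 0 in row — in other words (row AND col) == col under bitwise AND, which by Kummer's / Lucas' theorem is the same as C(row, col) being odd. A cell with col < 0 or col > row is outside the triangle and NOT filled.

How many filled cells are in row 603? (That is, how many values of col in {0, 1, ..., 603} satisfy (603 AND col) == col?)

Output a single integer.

603 in binary = 1001011011
popcount(603) = number of 1-bits in 1001011011 = 6
A col c satisfies (603 AND c) == c iff every set bit of c is also set in 603; each of the 6 set bits of 603 can independently be on or off in c.
count = 2^6 = 64

Answer: 64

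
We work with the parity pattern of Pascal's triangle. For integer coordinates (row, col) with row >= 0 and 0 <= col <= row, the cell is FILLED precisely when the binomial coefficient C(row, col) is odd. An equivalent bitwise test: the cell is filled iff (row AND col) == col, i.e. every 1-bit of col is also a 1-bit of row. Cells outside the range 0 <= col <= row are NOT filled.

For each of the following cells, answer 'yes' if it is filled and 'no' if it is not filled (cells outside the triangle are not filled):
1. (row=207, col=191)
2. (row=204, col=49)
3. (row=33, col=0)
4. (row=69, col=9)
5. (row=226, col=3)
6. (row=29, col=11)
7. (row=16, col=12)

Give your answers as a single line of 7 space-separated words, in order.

(207,191): row=0b11001111, col=0b10111111, row AND col = 0b10001111 = 143; 143 != 191 -> empty
(204,49): row=0b11001100, col=0b110001, row AND col = 0b0 = 0; 0 != 49 -> empty
(33,0): row=0b100001, col=0b0, row AND col = 0b0 = 0; 0 == 0 -> filled
(69,9): row=0b1000101, col=0b1001, row AND col = 0b1 = 1; 1 != 9 -> empty
(226,3): row=0b11100010, col=0b11, row AND col = 0b10 = 2; 2 != 3 -> empty
(29,11): row=0b11101, col=0b1011, row AND col = 0b1001 = 9; 9 != 11 -> empty
(16,12): row=0b10000, col=0b1100, row AND col = 0b0 = 0; 0 != 12 -> empty

Answer: no no yes no no no no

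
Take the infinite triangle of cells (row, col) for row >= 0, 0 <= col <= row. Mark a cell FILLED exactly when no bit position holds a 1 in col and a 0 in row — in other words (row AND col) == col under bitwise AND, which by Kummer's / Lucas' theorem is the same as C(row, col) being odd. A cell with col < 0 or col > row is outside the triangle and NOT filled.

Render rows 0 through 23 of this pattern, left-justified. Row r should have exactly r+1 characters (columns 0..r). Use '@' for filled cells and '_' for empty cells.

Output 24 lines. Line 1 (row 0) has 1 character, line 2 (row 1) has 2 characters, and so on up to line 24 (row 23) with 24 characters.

r0=0: @
r1=1: @@
r2=10: @_@
r3=11: @@@@
r4=100: @___@
r5=101: @@__@@
r6=110: @_@_@_@
r7=111: @@@@@@@@
r8=1000: @_______@
r9=1001: @@______@@
r10=1010: @_@_____@_@
r11=1011: @@@@____@@@@
r12=1100: @___@___@___@
r13=1101: @@__@@__@@__@@
r14=1110: @_@_@_@_@_@_@_@
r15=1111: @@@@@@@@@@@@@@@@
r16=10000: @_______________@
r17=10001: @@______________@@
r18=10010: @_@_____________@_@
r19=10011: @@@@____________@@@@
r20=10100: @___@___________@___@
r21=10101: @@__@@__________@@__@@
r22=10110: @_@_@_@_________@_@_@_@
r23=10111: @@@@@@@@________@@@@@@@@

Answer: @
@@
@_@
@@@@
@___@
@@__@@
@_@_@_@
@@@@@@@@
@_______@
@@______@@
@_@_____@_@
@@@@____@@@@
@___@___@___@
@@__@@__@@__@@
@_@_@_@_@_@_@_@
@@@@@@@@@@@@@@@@
@_______________@
@@______________@@
@_@_____________@_@
@@@@____________@@@@
@___@___________@___@
@@__@@__________@@__@@
@_@_@_@_________@_@_@_@
@@@@@@@@________@@@@@@@@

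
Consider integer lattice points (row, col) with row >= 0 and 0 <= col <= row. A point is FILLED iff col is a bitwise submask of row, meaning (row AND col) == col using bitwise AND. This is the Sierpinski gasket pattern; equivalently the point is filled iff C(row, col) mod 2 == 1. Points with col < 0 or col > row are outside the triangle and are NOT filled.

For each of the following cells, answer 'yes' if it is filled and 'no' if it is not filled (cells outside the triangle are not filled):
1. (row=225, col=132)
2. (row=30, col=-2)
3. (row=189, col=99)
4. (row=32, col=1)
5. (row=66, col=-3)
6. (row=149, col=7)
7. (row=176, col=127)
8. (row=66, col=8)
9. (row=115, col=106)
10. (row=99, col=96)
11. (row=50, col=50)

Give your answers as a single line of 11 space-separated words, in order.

(225,132): row=0b11100001, col=0b10000100, row AND col = 0b10000000 = 128; 128 != 132 -> empty
(30,-2): col outside [0, 30] -> not filled
(189,99): row=0b10111101, col=0b1100011, row AND col = 0b100001 = 33; 33 != 99 -> empty
(32,1): row=0b100000, col=0b1, row AND col = 0b0 = 0; 0 != 1 -> empty
(66,-3): col outside [0, 66] -> not filled
(149,7): row=0b10010101, col=0b111, row AND col = 0b101 = 5; 5 != 7 -> empty
(176,127): row=0b10110000, col=0b1111111, row AND col = 0b110000 = 48; 48 != 127 -> empty
(66,8): row=0b1000010, col=0b1000, row AND col = 0b0 = 0; 0 != 8 -> empty
(115,106): row=0b1110011, col=0b1101010, row AND col = 0b1100010 = 98; 98 != 106 -> empty
(99,96): row=0b1100011, col=0b1100000, row AND col = 0b1100000 = 96; 96 == 96 -> filled
(50,50): row=0b110010, col=0b110010, row AND col = 0b110010 = 50; 50 == 50 -> filled

Answer: no no no no no no no no no yes yes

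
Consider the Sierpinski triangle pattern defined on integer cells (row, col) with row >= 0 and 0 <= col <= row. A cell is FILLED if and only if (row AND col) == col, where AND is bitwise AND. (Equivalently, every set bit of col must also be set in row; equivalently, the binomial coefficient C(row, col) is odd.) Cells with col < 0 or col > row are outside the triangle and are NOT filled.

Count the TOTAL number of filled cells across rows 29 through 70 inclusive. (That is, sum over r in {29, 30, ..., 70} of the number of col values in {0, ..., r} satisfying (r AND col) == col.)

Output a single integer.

r29=11101 pc4: +16 =16
r30=11110 pc4: +16 =32
r31=11111 pc5: +32 =64
r32=100000 pc1: +2 =66
r33=100001 pc2: +4 =70
r34=100010 pc2: +4 =74
r35=100011 pc3: +8 =82
r36=100100 pc2: +4 =86
r37=100101 pc3: +8 =94
r38=100110 pc3: +8 =102
r39=100111 pc4: +16 =118
r40=101000 pc2: +4 =122
r41=101001 pc3: +8 =130
r42=101010 pc3: +8 =138
r43=101011 pc4: +16 =154
r44=101100 pc3: +8 =162
r45=101101 pc4: +16 =178
r46=101110 pc4: +16 =194
r47=101111 pc5: +32 =226
r48=110000 pc2: +4 =230
r49=110001 pc3: +8 =238
r50=110010 pc3: +8 =246
r51=110011 pc4: +16 =262
r52=110100 pc3: +8 =270
r53=110101 pc4: +16 =286
r54=110110 pc4: +16 =302
r55=110111 pc5: +32 =334
r56=111000 pc3: +8 =342
r57=111001 pc4: +16 =358
r58=111010 pc4: +16 =374
r59=111011 pc5: +32 =406
r60=111100 pc4: +16 =422
r61=111101 pc5: +32 =454
r62=111110 pc5: +32 =486
r63=111111 pc6: +64 =550
r64=1000000 pc1: +2 =552
r65=1000001 pc2: +4 =556
r66=1000010 pc2: +4 =560
r67=1000011 pc3: +8 =568
r68=1000100 pc2: +4 =572
r69=1000101 pc3: +8 =580
r70=1000110 pc3: +8 =588

Answer: 588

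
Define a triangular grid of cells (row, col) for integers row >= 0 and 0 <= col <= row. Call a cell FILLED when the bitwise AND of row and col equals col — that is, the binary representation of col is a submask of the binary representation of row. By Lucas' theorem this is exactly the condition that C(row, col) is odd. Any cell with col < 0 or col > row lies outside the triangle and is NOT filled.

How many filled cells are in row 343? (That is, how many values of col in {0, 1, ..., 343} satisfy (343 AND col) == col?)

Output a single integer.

343 in binary = 101010111
popcount(343) = number of 1-bits in 101010111 = 6
A col c satisfies (343 AND c) == c iff every set bit of c is also set in 343; each of the 6 set bits of 343 can independently be on or off in c.
count = 2^6 = 64

Answer: 64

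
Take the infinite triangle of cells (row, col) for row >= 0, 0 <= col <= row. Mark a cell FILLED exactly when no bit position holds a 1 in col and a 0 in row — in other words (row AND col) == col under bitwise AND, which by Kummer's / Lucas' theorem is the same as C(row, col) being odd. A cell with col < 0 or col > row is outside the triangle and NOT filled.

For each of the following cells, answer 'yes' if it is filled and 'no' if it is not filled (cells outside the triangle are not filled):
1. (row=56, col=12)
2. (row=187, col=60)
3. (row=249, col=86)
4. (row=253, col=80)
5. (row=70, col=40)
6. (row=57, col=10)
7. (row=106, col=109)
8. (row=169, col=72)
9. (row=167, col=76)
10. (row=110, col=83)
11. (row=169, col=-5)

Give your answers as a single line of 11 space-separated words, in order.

(56,12): row=0b111000, col=0b1100, row AND col = 0b1000 = 8; 8 != 12 -> empty
(187,60): row=0b10111011, col=0b111100, row AND col = 0b111000 = 56; 56 != 60 -> empty
(249,86): row=0b11111001, col=0b1010110, row AND col = 0b1010000 = 80; 80 != 86 -> empty
(253,80): row=0b11111101, col=0b1010000, row AND col = 0b1010000 = 80; 80 == 80 -> filled
(70,40): row=0b1000110, col=0b101000, row AND col = 0b0 = 0; 0 != 40 -> empty
(57,10): row=0b111001, col=0b1010, row AND col = 0b1000 = 8; 8 != 10 -> empty
(106,109): col outside [0, 106] -> not filled
(169,72): row=0b10101001, col=0b1001000, row AND col = 0b1000 = 8; 8 != 72 -> empty
(167,76): row=0b10100111, col=0b1001100, row AND col = 0b100 = 4; 4 != 76 -> empty
(110,83): row=0b1101110, col=0b1010011, row AND col = 0b1000010 = 66; 66 != 83 -> empty
(169,-5): col outside [0, 169] -> not filled

Answer: no no no yes no no no no no no no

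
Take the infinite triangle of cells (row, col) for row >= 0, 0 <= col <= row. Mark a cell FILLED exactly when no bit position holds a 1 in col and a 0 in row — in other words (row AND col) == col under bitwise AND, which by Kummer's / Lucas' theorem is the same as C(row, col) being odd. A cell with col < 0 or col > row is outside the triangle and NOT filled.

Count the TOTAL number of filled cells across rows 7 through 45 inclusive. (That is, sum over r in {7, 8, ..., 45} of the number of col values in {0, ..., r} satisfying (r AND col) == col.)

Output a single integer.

r7=111 pc3: +8 =8
r8=1000 pc1: +2 =10
r9=1001 pc2: +4 =14
r10=1010 pc2: +4 =18
r11=1011 pc3: +8 =26
r12=1100 pc2: +4 =30
r13=1101 pc3: +8 =38
r14=1110 pc3: +8 =46
r15=1111 pc4: +16 =62
r16=10000 pc1: +2 =64
r17=10001 pc2: +4 =68
r18=10010 pc2: +4 =72
r19=10011 pc3: +8 =80
r20=10100 pc2: +4 =84
r21=10101 pc3: +8 =92
r22=10110 pc3: +8 =100
r23=10111 pc4: +16 =116
r24=11000 pc2: +4 =120
r25=11001 pc3: +8 =128
r26=11010 pc3: +8 =136
r27=11011 pc4: +16 =152
r28=11100 pc3: +8 =160
r29=11101 pc4: +16 =176
r30=11110 pc4: +16 =192
r31=11111 pc5: +32 =224
r32=100000 pc1: +2 =226
r33=100001 pc2: +4 =230
r34=100010 pc2: +4 =234
r35=100011 pc3: +8 =242
r36=100100 pc2: +4 =246
r37=100101 pc3: +8 =254
r38=100110 pc3: +8 =262
r39=100111 pc4: +16 =278
r40=101000 pc2: +4 =282
r41=101001 pc3: +8 =290
r42=101010 pc3: +8 =298
r43=101011 pc4: +16 =314
r44=101100 pc3: +8 =322
r45=101101 pc4: +16 =338

Answer: 338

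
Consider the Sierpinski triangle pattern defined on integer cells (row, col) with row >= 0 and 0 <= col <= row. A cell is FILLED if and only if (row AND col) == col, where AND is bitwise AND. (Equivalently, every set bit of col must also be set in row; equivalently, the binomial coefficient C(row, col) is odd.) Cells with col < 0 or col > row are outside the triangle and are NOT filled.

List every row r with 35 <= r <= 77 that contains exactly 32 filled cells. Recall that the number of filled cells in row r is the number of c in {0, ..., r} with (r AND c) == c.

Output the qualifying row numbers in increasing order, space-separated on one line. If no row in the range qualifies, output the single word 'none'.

Row r has 2^popcount(r) filled cells, so we need popcount(r) = log2(32) = 5.
Scan r = 35..77 and keep those with exactly 5 one-bits:
r=35=100011 popcount=3 -> skip
r=36=100100 popcount=2 -> skip
r=37=100101 popcount=3 -> skip
r=38=100110 popcount=3 -> skip
r=39=100111 popcount=4 -> skip
r=40=101000 popcount=2 -> skip
r=41=101001 popcount=3 -> skip
r=42=101010 popcount=3 -> skip
r=43=101011 popcount=4 -> skip
r=44=101100 popcount=3 -> skip
r=45=101101 popcount=4 -> skip
r=46=101110 popcount=4 -> skip
r=47=101111 popcount=5 -> KEEP
r=48=110000 popcount=2 -> skip
r=49=110001 popcount=3 -> skip
r=50=110010 popcount=3 -> skip
r=51=110011 popcount=4 -> skip
r=52=110100 popcount=3 -> skip
r=53=110101 popcount=4 -> skip
r=54=110110 popcount=4 -> skip
r=55=110111 popcount=5 -> KEEP
r=56=111000 popcount=3 -> skip
r=57=111001 popcount=4 -> skip
r=58=111010 popcount=4 -> skip
r=59=111011 popcount=5 -> KEEP
r=60=111100 popcount=4 -> skip
r=61=111101 popcount=5 -> KEEP
r=62=111110 popcount=5 -> KEEP
r=63=111111 popcount=6 -> skip
r=64=1000000 popcount=1 -> skip
r=65=1000001 popcount=2 -> skip
r=66=1000010 popcount=2 -> skip
r=67=1000011 popcount=3 -> skip
r=68=1000100 popcount=2 -> skip
r=69=1000101 popcount=3 -> skip
r=70=1000110 popcount=3 -> skip
r=71=1000111 popcount=4 -> skip
r=72=1001000 popcount=2 -> skip
r=73=1001001 popcount=3 -> skip
r=74=1001010 popcount=3 -> skip
r=75=1001011 popcount=4 -> skip
r=76=1001100 popcount=3 -> skip
r=77=1001101 popcount=4 -> skip
Kept rows: 47 55 59 61 62

Answer: 47 55 59 61 62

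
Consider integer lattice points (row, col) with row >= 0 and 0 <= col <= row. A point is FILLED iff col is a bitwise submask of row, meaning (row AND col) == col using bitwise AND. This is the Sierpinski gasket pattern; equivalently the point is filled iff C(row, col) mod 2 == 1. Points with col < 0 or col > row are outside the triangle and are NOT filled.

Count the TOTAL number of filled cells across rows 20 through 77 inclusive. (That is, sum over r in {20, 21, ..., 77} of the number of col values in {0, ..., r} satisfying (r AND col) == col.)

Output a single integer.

Answer: 744

Derivation:
r20=10100 pc2: +4 =4
r21=10101 pc3: +8 =12
r22=10110 pc3: +8 =20
r23=10111 pc4: +16 =36
r24=11000 pc2: +4 =40
r25=11001 pc3: +8 =48
r26=11010 pc3: +8 =56
r27=11011 pc4: +16 =72
r28=11100 pc3: +8 =80
r29=11101 pc4: +16 =96
r30=11110 pc4: +16 =112
r31=11111 pc5: +32 =144
r32=100000 pc1: +2 =146
r33=100001 pc2: +4 =150
r34=100010 pc2: +4 =154
r35=100011 pc3: +8 =162
r36=100100 pc2: +4 =166
r37=100101 pc3: +8 =174
r38=100110 pc3: +8 =182
r39=100111 pc4: +16 =198
r40=101000 pc2: +4 =202
r41=101001 pc3: +8 =210
r42=101010 pc3: +8 =218
r43=101011 pc4: +16 =234
r44=101100 pc3: +8 =242
r45=101101 pc4: +16 =258
r46=101110 pc4: +16 =274
r47=101111 pc5: +32 =306
r48=110000 pc2: +4 =310
r49=110001 pc3: +8 =318
r50=110010 pc3: +8 =326
r51=110011 pc4: +16 =342
r52=110100 pc3: +8 =350
r53=110101 pc4: +16 =366
r54=110110 pc4: +16 =382
r55=110111 pc5: +32 =414
r56=111000 pc3: +8 =422
r57=111001 pc4: +16 =438
r58=111010 pc4: +16 =454
r59=111011 pc5: +32 =486
r60=111100 pc4: +16 =502
r61=111101 pc5: +32 =534
r62=111110 pc5: +32 =566
r63=111111 pc6: +64 =630
r64=1000000 pc1: +2 =632
r65=1000001 pc2: +4 =636
r66=1000010 pc2: +4 =640
r67=1000011 pc3: +8 =648
r68=1000100 pc2: +4 =652
r69=1000101 pc3: +8 =660
r70=1000110 pc3: +8 =668
r71=1000111 pc4: +16 =684
r72=1001000 pc2: +4 =688
r73=1001001 pc3: +8 =696
r74=1001010 pc3: +8 =704
r75=1001011 pc4: +16 =720
r76=1001100 pc3: +8 =728
r77=1001101 pc4: +16 =744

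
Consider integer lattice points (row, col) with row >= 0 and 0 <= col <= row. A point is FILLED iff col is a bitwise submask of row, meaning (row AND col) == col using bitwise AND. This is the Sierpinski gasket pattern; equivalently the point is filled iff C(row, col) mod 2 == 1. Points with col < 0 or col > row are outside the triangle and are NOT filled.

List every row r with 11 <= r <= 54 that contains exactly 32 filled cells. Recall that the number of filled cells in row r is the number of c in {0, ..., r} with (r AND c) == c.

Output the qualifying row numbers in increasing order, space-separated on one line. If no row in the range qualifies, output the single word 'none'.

Answer: 31 47

Derivation:
Row r has 2^popcount(r) filled cells, so we need popcount(r) = log2(32) = 5.
Scan r = 11..54 and keep those with exactly 5 one-bits:
r=11=1011 popcount=3 -> skip
r=12=1100 popcount=2 -> skip
r=13=1101 popcount=3 -> skip
r=14=1110 popcount=3 -> skip
r=15=1111 popcount=4 -> skip
r=16=10000 popcount=1 -> skip
r=17=10001 popcount=2 -> skip
r=18=10010 popcount=2 -> skip
r=19=10011 popcount=3 -> skip
r=20=10100 popcount=2 -> skip
r=21=10101 popcount=3 -> skip
r=22=10110 popcount=3 -> skip
r=23=10111 popcount=4 -> skip
r=24=11000 popcount=2 -> skip
r=25=11001 popcount=3 -> skip
r=26=11010 popcount=3 -> skip
r=27=11011 popcount=4 -> skip
r=28=11100 popcount=3 -> skip
r=29=11101 popcount=4 -> skip
r=30=11110 popcount=4 -> skip
r=31=11111 popcount=5 -> KEEP
r=32=100000 popcount=1 -> skip
r=33=100001 popcount=2 -> skip
r=34=100010 popcount=2 -> skip
r=35=100011 popcount=3 -> skip
r=36=100100 popcount=2 -> skip
r=37=100101 popcount=3 -> skip
r=38=100110 popcount=3 -> skip
r=39=100111 popcount=4 -> skip
r=40=101000 popcount=2 -> skip
r=41=101001 popcount=3 -> skip
r=42=101010 popcount=3 -> skip
r=43=101011 popcount=4 -> skip
r=44=101100 popcount=3 -> skip
r=45=101101 popcount=4 -> skip
r=46=101110 popcount=4 -> skip
r=47=101111 popcount=5 -> KEEP
r=48=110000 popcount=2 -> skip
r=49=110001 popcount=3 -> skip
r=50=110010 popcount=3 -> skip
r=51=110011 popcount=4 -> skip
r=52=110100 popcount=3 -> skip
r=53=110101 popcount=4 -> skip
r=54=110110 popcount=4 -> skip
Kept rows: 31 47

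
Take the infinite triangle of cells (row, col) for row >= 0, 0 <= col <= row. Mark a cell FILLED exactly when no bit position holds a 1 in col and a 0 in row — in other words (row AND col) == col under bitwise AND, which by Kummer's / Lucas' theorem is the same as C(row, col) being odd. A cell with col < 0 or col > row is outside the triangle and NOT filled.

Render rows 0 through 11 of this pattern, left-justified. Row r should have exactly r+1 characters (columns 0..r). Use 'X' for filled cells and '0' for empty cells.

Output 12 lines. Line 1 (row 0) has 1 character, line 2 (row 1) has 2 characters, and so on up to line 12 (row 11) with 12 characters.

r0=0: X
r1=1: XX
r2=10: X0X
r3=11: XXXX
r4=100: X000X
r5=101: XX00XX
r6=110: X0X0X0X
r7=111: XXXXXXXX
r8=1000: X0000000X
r9=1001: XX000000XX
r10=1010: X0X00000X0X
r11=1011: XXXX0000XXXX

Answer: X
XX
X0X
XXXX
X000X
XX00XX
X0X0X0X
XXXXXXXX
X0000000X
XX000000XX
X0X00000X0X
XXXX0000XXXX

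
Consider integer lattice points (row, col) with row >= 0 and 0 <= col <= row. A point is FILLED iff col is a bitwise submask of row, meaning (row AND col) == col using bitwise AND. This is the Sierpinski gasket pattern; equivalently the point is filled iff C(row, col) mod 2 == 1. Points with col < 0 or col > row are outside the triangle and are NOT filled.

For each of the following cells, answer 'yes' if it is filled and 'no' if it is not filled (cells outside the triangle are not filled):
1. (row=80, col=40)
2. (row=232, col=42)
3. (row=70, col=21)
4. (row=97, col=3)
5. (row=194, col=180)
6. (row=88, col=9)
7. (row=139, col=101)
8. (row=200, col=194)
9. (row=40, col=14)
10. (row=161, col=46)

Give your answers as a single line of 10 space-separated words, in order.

Answer: no no no no no no no no no no

Derivation:
(80,40): row=0b1010000, col=0b101000, row AND col = 0b0 = 0; 0 != 40 -> empty
(232,42): row=0b11101000, col=0b101010, row AND col = 0b101000 = 40; 40 != 42 -> empty
(70,21): row=0b1000110, col=0b10101, row AND col = 0b100 = 4; 4 != 21 -> empty
(97,3): row=0b1100001, col=0b11, row AND col = 0b1 = 1; 1 != 3 -> empty
(194,180): row=0b11000010, col=0b10110100, row AND col = 0b10000000 = 128; 128 != 180 -> empty
(88,9): row=0b1011000, col=0b1001, row AND col = 0b1000 = 8; 8 != 9 -> empty
(139,101): row=0b10001011, col=0b1100101, row AND col = 0b1 = 1; 1 != 101 -> empty
(200,194): row=0b11001000, col=0b11000010, row AND col = 0b11000000 = 192; 192 != 194 -> empty
(40,14): row=0b101000, col=0b1110, row AND col = 0b1000 = 8; 8 != 14 -> empty
(161,46): row=0b10100001, col=0b101110, row AND col = 0b100000 = 32; 32 != 46 -> empty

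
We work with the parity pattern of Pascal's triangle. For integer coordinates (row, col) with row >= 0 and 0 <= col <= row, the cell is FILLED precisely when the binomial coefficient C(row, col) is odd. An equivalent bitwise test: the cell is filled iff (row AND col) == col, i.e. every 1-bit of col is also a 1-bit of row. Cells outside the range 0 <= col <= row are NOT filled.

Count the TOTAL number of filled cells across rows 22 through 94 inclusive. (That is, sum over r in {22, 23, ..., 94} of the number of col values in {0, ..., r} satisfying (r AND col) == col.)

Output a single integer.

r22=10110 pc3: +8 =8
r23=10111 pc4: +16 =24
r24=11000 pc2: +4 =28
r25=11001 pc3: +8 =36
r26=11010 pc3: +8 =44
r27=11011 pc4: +16 =60
r28=11100 pc3: +8 =68
r29=11101 pc4: +16 =84
r30=11110 pc4: +16 =100
r31=11111 pc5: +32 =132
r32=100000 pc1: +2 =134
r33=100001 pc2: +4 =138
r34=100010 pc2: +4 =142
r35=100011 pc3: +8 =150
r36=100100 pc2: +4 =154
r37=100101 pc3: +8 =162
r38=100110 pc3: +8 =170
r39=100111 pc4: +16 =186
r40=101000 pc2: +4 =190
r41=101001 pc3: +8 =198
r42=101010 pc3: +8 =206
r43=101011 pc4: +16 =222
r44=101100 pc3: +8 =230
r45=101101 pc4: +16 =246
r46=101110 pc4: +16 =262
r47=101111 pc5: +32 =294
r48=110000 pc2: +4 =298
r49=110001 pc3: +8 =306
r50=110010 pc3: +8 =314
r51=110011 pc4: +16 =330
r52=110100 pc3: +8 =338
r53=110101 pc4: +16 =354
r54=110110 pc4: +16 =370
r55=110111 pc5: +32 =402
r56=111000 pc3: +8 =410
r57=111001 pc4: +16 =426
r58=111010 pc4: +16 =442
r59=111011 pc5: +32 =474
r60=111100 pc4: +16 =490
r61=111101 pc5: +32 =522
r62=111110 pc5: +32 =554
r63=111111 pc6: +64 =618
r64=1000000 pc1: +2 =620
r65=1000001 pc2: +4 =624
r66=1000010 pc2: +4 =628
r67=1000011 pc3: +8 =636
r68=1000100 pc2: +4 =640
r69=1000101 pc3: +8 =648
r70=1000110 pc3: +8 =656
r71=1000111 pc4: +16 =672
r72=1001000 pc2: +4 =676
r73=1001001 pc3: +8 =684
r74=1001010 pc3: +8 =692
r75=1001011 pc4: +16 =708
r76=1001100 pc3: +8 =716
r77=1001101 pc4: +16 =732
r78=1001110 pc4: +16 =748
r79=1001111 pc5: +32 =780
r80=1010000 pc2: +4 =784
r81=1010001 pc3: +8 =792
r82=1010010 pc3: +8 =800
r83=1010011 pc4: +16 =816
r84=1010100 pc3: +8 =824
r85=1010101 pc4: +16 =840
r86=1010110 pc4: +16 =856
r87=1010111 pc5: +32 =888
r88=1011000 pc3: +8 =896
r89=1011001 pc4: +16 =912
r90=1011010 pc4: +16 =928
r91=1011011 pc5: +32 =960
r92=1011100 pc4: +16 =976
r93=1011101 pc5: +32 =1008
r94=1011110 pc5: +32 =1040

Answer: 1040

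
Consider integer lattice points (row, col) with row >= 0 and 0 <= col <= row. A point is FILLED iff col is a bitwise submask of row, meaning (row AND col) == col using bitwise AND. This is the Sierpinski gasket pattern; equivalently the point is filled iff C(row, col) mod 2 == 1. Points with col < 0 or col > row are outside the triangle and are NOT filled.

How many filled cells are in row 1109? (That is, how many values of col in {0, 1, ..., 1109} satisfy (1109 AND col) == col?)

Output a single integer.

1109 in binary = 10001010101
popcount(1109) = number of 1-bits in 10001010101 = 5
A col c satisfies (1109 AND c) == c iff every set bit of c is also set in 1109; each of the 5 set bits of 1109 can independently be on or off in c.
count = 2^5 = 32

Answer: 32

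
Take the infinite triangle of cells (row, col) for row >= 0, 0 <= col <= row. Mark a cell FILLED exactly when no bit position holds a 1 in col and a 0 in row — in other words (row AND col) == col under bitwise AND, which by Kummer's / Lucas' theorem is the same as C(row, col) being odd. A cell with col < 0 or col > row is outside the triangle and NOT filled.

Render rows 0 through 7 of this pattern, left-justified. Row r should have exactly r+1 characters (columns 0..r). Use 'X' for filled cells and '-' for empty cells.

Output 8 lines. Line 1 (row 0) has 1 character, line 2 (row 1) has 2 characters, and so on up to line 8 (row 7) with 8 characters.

Answer: X
XX
X-X
XXXX
X---X
XX--XX
X-X-X-X
XXXXXXXX

Derivation:
r0=0: X
r1=1: XX
r2=10: X-X
r3=11: XXXX
r4=100: X---X
r5=101: XX--XX
r6=110: X-X-X-X
r7=111: XXXXXXXX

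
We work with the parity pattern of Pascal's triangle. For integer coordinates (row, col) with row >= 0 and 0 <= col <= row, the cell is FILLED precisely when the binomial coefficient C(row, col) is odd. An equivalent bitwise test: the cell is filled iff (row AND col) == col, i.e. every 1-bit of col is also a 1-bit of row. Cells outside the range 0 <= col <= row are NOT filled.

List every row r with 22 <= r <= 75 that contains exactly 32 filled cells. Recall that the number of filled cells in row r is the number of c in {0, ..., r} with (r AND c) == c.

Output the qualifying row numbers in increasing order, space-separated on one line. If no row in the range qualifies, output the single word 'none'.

Answer: 31 47 55 59 61 62

Derivation:
Row r has 2^popcount(r) filled cells, so we need popcount(r) = log2(32) = 5.
Scan r = 22..75 and keep those with exactly 5 one-bits:
r=22=10110 popcount=3 -> skip
r=23=10111 popcount=4 -> skip
r=24=11000 popcount=2 -> skip
r=25=11001 popcount=3 -> skip
r=26=11010 popcount=3 -> skip
r=27=11011 popcount=4 -> skip
r=28=11100 popcount=3 -> skip
r=29=11101 popcount=4 -> skip
r=30=11110 popcount=4 -> skip
r=31=11111 popcount=5 -> KEEP
r=32=100000 popcount=1 -> skip
r=33=100001 popcount=2 -> skip
r=34=100010 popcount=2 -> skip
r=35=100011 popcount=3 -> skip
r=36=100100 popcount=2 -> skip
r=37=100101 popcount=3 -> skip
r=38=100110 popcount=3 -> skip
r=39=100111 popcount=4 -> skip
r=40=101000 popcount=2 -> skip
r=41=101001 popcount=3 -> skip
r=42=101010 popcount=3 -> skip
r=43=101011 popcount=4 -> skip
r=44=101100 popcount=3 -> skip
r=45=101101 popcount=4 -> skip
r=46=101110 popcount=4 -> skip
r=47=101111 popcount=5 -> KEEP
r=48=110000 popcount=2 -> skip
r=49=110001 popcount=3 -> skip
r=50=110010 popcount=3 -> skip
r=51=110011 popcount=4 -> skip
r=52=110100 popcount=3 -> skip
r=53=110101 popcount=4 -> skip
r=54=110110 popcount=4 -> skip
r=55=110111 popcount=5 -> KEEP
r=56=111000 popcount=3 -> skip
r=57=111001 popcount=4 -> skip
r=58=111010 popcount=4 -> skip
r=59=111011 popcount=5 -> KEEP
r=60=111100 popcount=4 -> skip
r=61=111101 popcount=5 -> KEEP
r=62=111110 popcount=5 -> KEEP
r=63=111111 popcount=6 -> skip
r=64=1000000 popcount=1 -> skip
r=65=1000001 popcount=2 -> skip
r=66=1000010 popcount=2 -> skip
r=67=1000011 popcount=3 -> skip
r=68=1000100 popcount=2 -> skip
r=69=1000101 popcount=3 -> skip
r=70=1000110 popcount=3 -> skip
r=71=1000111 popcount=4 -> skip
r=72=1001000 popcount=2 -> skip
r=73=1001001 popcount=3 -> skip
r=74=1001010 popcount=3 -> skip
r=75=1001011 popcount=4 -> skip
Kept rows: 31 47 55 59 61 62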